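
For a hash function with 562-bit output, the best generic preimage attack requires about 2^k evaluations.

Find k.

Step 1: The hash has a 562-bit output.
Step 2: Preimage resistance means: given a digest h(x), it should be infeasible to find any input that hashes to it.
With a 562-bit output there are 2^562 possible digests, so a generic brute-force preimage search costs about 2^562 evaluations.
Step 3: Security level = 562 bits.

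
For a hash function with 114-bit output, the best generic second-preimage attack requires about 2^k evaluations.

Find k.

Step 1: The hash has a 114-bit output.
Step 2: Second-preimage resistance means: given a specific input x, it should be infeasible to find a different y with h(y) = h(x).
With a 114-bit output, a generic search for a second preimage costs about 2^114 evaluations (each trial matches the fixed target with probability 2^-114).
Step 3: Security level = 114 bits.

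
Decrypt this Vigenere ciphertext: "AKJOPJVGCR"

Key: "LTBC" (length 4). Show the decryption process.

Step 1: Key 'LTBC' has length 4. Extended key: LTBCLTBCLT
Step 2: Decrypt each position:
  A(0) - L(11) = 15 = P
  K(10) - T(19) = 17 = R
  J(9) - B(1) = 8 = I
  O(14) - C(2) = 12 = M
  P(15) - L(11) = 4 = E
  J(9) - T(19) = 16 = Q
  V(21) - B(1) = 20 = U
  G(6) - C(2) = 4 = E
  C(2) - L(11) = 17 = R
  R(17) - T(19) = 24 = Y
Plaintext: PRIMEQUERY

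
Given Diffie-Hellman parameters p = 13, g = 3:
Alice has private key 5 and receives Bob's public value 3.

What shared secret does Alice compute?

Step 1: s = B^a mod p = 3^5 mod 13.
  3^1 mod 13 = 3
  3^2 mod 13 = (3 * 3) mod 13 = 9
  3^3 mod 13 = (9 * 3) mod 13 = 1
  3^4 mod 13 = (1 * 3) mod 13 = 3
  3^5 mod 13 = (3 * 3) mod 13 = 9
Result: shared secret = 9.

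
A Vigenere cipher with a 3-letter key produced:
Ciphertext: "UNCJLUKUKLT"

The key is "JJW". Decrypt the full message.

Step 1: Key 'JJW' has length 3. Extended key: JJWJJWJJWJJ
Step 2: Decrypt each position:
  U(20) - J(9) = 11 = L
  N(13) - J(9) = 4 = E
  C(2) - W(22) = 6 = G
  J(9) - J(9) = 0 = A
  L(11) - J(9) = 2 = C
  U(20) - W(22) = 24 = Y
  K(10) - J(9) = 1 = B
  U(20) - J(9) = 11 = L
  K(10) - W(22) = 14 = O
  L(11) - J(9) = 2 = C
  T(19) - J(9) = 10 = K
Plaintext: LEGACYBLOCK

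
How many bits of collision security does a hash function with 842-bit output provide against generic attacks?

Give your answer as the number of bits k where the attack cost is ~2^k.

Step 1: The hash has a 842-bit output.
Step 2: Collision resistance means it should be infeasible to find any x != y with h(x) = h(y).
By the birthday bound, a generic collision search succeeds after about sqrt(2^842) = 2^(842/2) = 2^421 evaluations.
Step 3: Security level = 421 bits.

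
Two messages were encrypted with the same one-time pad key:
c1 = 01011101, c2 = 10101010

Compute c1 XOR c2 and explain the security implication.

Step 1: c1 XOR c2 = (m1 XOR k) XOR (m2 XOR k).
Step 2: By XOR associativity/commutativity: = m1 XOR m2 XOR k XOR k = m1 XOR m2.
Step 3: 01011101 XOR 10101010 = 11110111 = 247.
Step 4: The key cancels out! An attacker learns m1 XOR m2 = 247, revealing the relationship between plaintexts.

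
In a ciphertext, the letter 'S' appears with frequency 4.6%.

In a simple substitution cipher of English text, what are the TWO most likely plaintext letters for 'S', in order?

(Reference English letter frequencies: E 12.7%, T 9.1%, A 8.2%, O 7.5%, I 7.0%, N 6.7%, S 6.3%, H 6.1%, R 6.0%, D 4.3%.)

Step 1: Observed frequency of 'S' is 4.6%.
Step 2: Compute distances to each reference frequency and sort:
  D (4.3%): difference = 0.3% <-- BEST
  R (6.0%): difference = 1.4% <-- RUNNER-UP
  H (6.1%): difference = 1.5%
  S (6.3%): difference = 1.7%
  N (6.7%): difference = 2.1%
Step 3: Most likely is 'D' (4.3%, diff 0.3%); second most likely is 'R' (6.0%, diff 1.4%).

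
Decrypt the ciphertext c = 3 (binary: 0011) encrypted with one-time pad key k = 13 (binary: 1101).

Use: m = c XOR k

Step 1: XOR ciphertext with key:
  Ciphertext: 0011
  Key:        1101
  XOR:        1110
Step 2: Plaintext = 1110 = 14 in decimal.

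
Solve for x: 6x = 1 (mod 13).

Step 1: We need x such that 6 * x = 1 (mod 13).
Step 2: Using the extended Euclidean algorithm or trial:
  6 * 11 = 66 = 5 * 13 + 1.
Step 3: Since 66 mod 13 = 1, the inverse is x = 11.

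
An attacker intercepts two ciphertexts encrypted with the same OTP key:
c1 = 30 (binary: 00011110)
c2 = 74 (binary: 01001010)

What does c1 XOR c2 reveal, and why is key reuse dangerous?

Step 1: c1 XOR c2 = (m1 XOR k) XOR (m2 XOR k).
Step 2: By XOR associativity/commutativity: = m1 XOR m2 XOR k XOR k = m1 XOR m2.
Step 3: 00011110 XOR 01001010 = 01010100 = 84.
Step 4: The key cancels out! An attacker learns m1 XOR m2 = 84, revealing the relationship between plaintexts.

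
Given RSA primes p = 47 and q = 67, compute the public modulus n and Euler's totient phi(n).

Step 1: n = p * q = 47 * 67 = 3149.
Step 2: phi(n) = (p-1)(q-1) = 46 * 66 = 3036.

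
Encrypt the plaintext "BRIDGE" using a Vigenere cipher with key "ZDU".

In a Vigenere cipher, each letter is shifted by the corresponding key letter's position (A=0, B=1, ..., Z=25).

Step 1: Repeat key to match plaintext length:
  Plaintext: BRIDGE
  Key:       ZDUZDU
Step 2: Encrypt each letter:
  B(1) + Z(25) = (1+25) mod 26 = 0 = A
  R(17) + D(3) = (17+3) mod 26 = 20 = U
  I(8) + U(20) = (8+20) mod 26 = 2 = C
  D(3) + Z(25) = (3+25) mod 26 = 2 = C
  G(6) + D(3) = (6+3) mod 26 = 9 = J
  E(4) + U(20) = (4+20) mod 26 = 24 = Y
Ciphertext: AUCCJY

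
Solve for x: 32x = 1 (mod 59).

Step 1: We need x such that 32 * x = 1 (mod 59).
Step 2: Using the extended Euclidean algorithm or trial:
  32 * 24 = 768 = 13 * 59 + 1.
Step 3: Since 768 mod 59 = 1, the inverse is x = 24.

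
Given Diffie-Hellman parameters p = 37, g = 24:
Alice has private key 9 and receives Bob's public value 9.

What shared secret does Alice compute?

Step 1: s = B^a mod p = 9^9 mod 37.
  9^1 mod 37 = 9
  9^2 mod 37 = (9 * 9) mod 37 = 7
  9^3 mod 37 = (7 * 9) mod 37 = 26
  9^4 mod 37 = (26 * 9) mod 37 = 12
  9^5 mod 37 = (12 * 9) mod 37 = 34
  9^6 mod 37 = (34 * 9) mod 37 = 10
  9^7 mod 37 = (10 * 9) mod 37 = 16
  9^8 mod 37 = (16 * 9) mod 37 = 33
  9^9 mod 37 = (33 * 9) mod 37 = 1
Result: shared secret = 1.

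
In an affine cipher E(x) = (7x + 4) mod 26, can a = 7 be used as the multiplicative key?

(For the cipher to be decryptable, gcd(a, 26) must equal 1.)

Step 1: Compute gcd(7, 26).
Step 2: gcd(7, 26) = 1.
Since gcd = 1, 7 is coprime with 26, so it is a valid key.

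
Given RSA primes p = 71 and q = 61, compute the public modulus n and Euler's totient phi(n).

Step 1: n = p * q = 71 * 61 = 4331.
Step 2: phi(n) = (p-1)(q-1) = 70 * 60 = 4200.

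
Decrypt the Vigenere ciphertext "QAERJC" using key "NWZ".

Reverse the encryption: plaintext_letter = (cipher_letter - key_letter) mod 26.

Step 1: Extend key: NWZNWZ
Step 2: Decrypt each letter (c - k) mod 26:
  Q(16) - N(13) = (16-13) mod 26 = 3 = D
  A(0) - W(22) = (0-22) mod 26 = 4 = E
  E(4) - Z(25) = (4-25) mod 26 = 5 = F
  R(17) - N(13) = (17-13) mod 26 = 4 = E
  J(9) - W(22) = (9-22) mod 26 = 13 = N
  C(2) - Z(25) = (2-25) mod 26 = 3 = D
Plaintext: DEFEND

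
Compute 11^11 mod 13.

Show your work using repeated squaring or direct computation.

Step 1: Compute 11^11 mod 13 step by step, reducing modulo 13 at each step.
  11^1 mod 13 = 11
  11^2 mod 13 = (11 * 11) mod 13 = 4
  11^3 mod 13 = (4 * 11) mod 13 = 5
  11^4 mod 13 = (5 * 11) mod 13 = 3
  11^5 mod 13 = (3 * 11) mod 13 = 7
  11^6 mod 13 = (7 * 11) mod 13 = 12
  11^7 mod 13 = (12 * 11) mod 13 = 2
  11^8 mod 13 = (2 * 11) mod 13 = 9
  11^9 mod 13 = (9 * 11) mod 13 = 8
  11^10 mod 13 = (8 * 11) mod 13 = 10
  11^11 mod 13 = (10 * 11) mod 13 = 6
Step 2: Result = 6.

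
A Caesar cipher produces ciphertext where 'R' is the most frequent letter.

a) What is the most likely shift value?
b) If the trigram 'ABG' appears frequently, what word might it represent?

Step 1: In English, 'E' is the most frequent letter (12.7%).
Step 2: The most frequent ciphertext letter is 'R' (position 17).
Step 3: Shift = (17 - 4) mod 26 = 13.
Step 4: Decrypt 'ABG' by shifting back 13:
  A -> N
  B -> O
  G -> T
Step 5: 'ABG' decrypts to 'NOT'.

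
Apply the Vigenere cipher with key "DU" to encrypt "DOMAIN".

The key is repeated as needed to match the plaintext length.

Step 1: Repeat key to match plaintext length:
  Plaintext: DOMAIN
  Key:       DUDUDU
Step 2: Encrypt each letter:
  D(3) + D(3) = (3+3) mod 26 = 6 = G
  O(14) + U(20) = (14+20) mod 26 = 8 = I
  M(12) + D(3) = (12+3) mod 26 = 15 = P
  A(0) + U(20) = (0+20) mod 26 = 20 = U
  I(8) + D(3) = (8+3) mod 26 = 11 = L
  N(13) + U(20) = (13+20) mod 26 = 7 = H
Ciphertext: GIPULH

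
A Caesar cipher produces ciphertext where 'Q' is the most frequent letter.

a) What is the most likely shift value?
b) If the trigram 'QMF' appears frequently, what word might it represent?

Step 1: In English, 'E' is the most frequent letter (12.7%).
Step 2: The most frequent ciphertext letter is 'Q' (position 16).
Step 3: Shift = (16 - 4) mod 26 = 12.
Step 4: Decrypt 'QMF' by shifting back 12:
  Q -> E
  M -> A
  F -> T
Step 5: 'QMF' decrypts to 'EAT'.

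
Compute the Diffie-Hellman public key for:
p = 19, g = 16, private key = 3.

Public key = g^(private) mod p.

Step 1: A = g^a mod p = 16^3 mod 19.
  16^1 mod 19 = 16
  16^2 mod 19 = (16 * 16) mod 19 = 9
  16^3 mod 19 = (9 * 16) mod 19 = 11
Result: A = 11.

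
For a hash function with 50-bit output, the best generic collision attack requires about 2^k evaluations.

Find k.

Step 1: The hash has a 50-bit output.
Step 2: Collision resistance means it should be infeasible to find any x != y with h(x) = h(y).
By the birthday bound, a generic collision search succeeds after about sqrt(2^50) = 2^(50/2) = 2^25 evaluations.
Step 3: Security level = 25 bits.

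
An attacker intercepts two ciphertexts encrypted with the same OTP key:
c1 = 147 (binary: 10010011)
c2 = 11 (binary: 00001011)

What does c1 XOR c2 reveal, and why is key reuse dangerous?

Step 1: c1 XOR c2 = (m1 XOR k) XOR (m2 XOR k).
Step 2: By XOR associativity/commutativity: = m1 XOR m2 XOR k XOR k = m1 XOR m2.
Step 3: 10010011 XOR 00001011 = 10011000 = 152.
Step 4: The key cancels out! An attacker learns m1 XOR m2 = 152, revealing the relationship between plaintexts.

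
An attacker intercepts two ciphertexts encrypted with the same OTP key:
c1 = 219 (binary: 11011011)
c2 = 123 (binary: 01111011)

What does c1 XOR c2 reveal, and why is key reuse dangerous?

Step 1: c1 XOR c2 = (m1 XOR k) XOR (m2 XOR k).
Step 2: By XOR associativity/commutativity: = m1 XOR m2 XOR k XOR k = m1 XOR m2.
Step 3: 11011011 XOR 01111011 = 10100000 = 160.
Step 4: The key cancels out! An attacker learns m1 XOR m2 = 160, revealing the relationship between plaintexts.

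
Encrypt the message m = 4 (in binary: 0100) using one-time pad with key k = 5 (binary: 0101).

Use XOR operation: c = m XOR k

Step 1: Write out the XOR operation bit by bit:
  Message: 0100
  Key:     0101
  XOR:     0001
Step 2: Convert to decimal: 0001 = 1.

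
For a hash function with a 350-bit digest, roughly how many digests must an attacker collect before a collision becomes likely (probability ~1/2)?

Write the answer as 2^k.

Step 1: The birthday paradox gives collision probability ~50% after sqrt(2^n) = 2^(n/2) hashes.
Step 2: For 350-bit output: 2^(350/2) = 2^175.
Step 3: Approximately 2^175 hash computations needed.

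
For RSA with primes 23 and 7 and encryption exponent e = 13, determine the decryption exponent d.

Step 1: n = 23 * 7 = 161.
Step 2: phi(n) = 22 * 6 = 132.
Step 3: Find d such that 13 * d = 1 (mod 132).
Step 4: d = 13^(-1) mod 132 = 61.
Verification: 13 * 61 = 793 = 6 * 132 + 1.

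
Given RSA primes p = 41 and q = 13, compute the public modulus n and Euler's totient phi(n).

Step 1: n = p * q = 41 * 13 = 533.
Step 2: phi(n) = (p-1)(q-1) = 40 * 12 = 480.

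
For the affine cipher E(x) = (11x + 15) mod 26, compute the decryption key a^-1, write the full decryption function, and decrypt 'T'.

Step 1: Find a^-1, the modular inverse of 11 mod 26.
Step 2: We need 11 * a^-1 = 1 (mod 26).
Step 3: 11 * 19 = 209 = 8 * 26 + 1, so a^-1 = 19.
Step 4: D(y) = 19(y - 15) mod 26.
Step 5: Apply to 'T' (y = 19): D(19) = 19 * (19 - 15) mod 26 = 19 * 4 mod 26 = 24 -> 'Y'.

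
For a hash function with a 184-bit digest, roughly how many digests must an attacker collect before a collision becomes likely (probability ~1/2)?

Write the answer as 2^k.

Step 1: The birthday paradox gives collision probability ~50% after sqrt(2^n) = 2^(n/2) hashes.
Step 2: For 184-bit output: 2^(184/2) = 2^92.
Step 3: Approximately 2^92 hash computations needed.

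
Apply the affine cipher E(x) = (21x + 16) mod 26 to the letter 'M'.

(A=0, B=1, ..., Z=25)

Step 1: Convert 'M' to number: x = 12.
Step 2: E(12) = (21 * 12 + 16) mod 26 = 268 mod 26 = 8.
Step 3: Convert 8 back to letter: I.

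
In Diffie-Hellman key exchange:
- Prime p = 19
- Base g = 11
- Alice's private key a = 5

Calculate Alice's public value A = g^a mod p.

Step 1: A = g^a mod p = 11^5 mod 19.
  11^1 mod 19 = 11
  11^2 mod 19 = (11 * 11) mod 19 = 7
  11^3 mod 19 = (7 * 11) mod 19 = 1
  11^4 mod 19 = (1 * 11) mod 19 = 11
  11^5 mod 19 = (11 * 11) mod 19 = 7
Result: A = 7.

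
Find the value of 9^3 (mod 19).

Step 1: Compute 9^3 mod 19 step by step, reducing modulo 19 at each step.
  9^1 mod 19 = 9
  9^2 mod 19 = (9 * 9) mod 19 = 5
  9^3 mod 19 = (5 * 9) mod 19 = 7
Step 2: Result = 7.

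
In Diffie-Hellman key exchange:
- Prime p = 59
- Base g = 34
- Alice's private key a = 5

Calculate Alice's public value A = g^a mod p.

Step 1: A = g^a mod p = 34^5 mod 59.
  34^1 mod 59 = 34
  34^2 mod 59 = (34 * 34) mod 59 = 35
  34^3 mod 59 = (35 * 34) mod 59 = 10
  34^4 mod 59 = (10 * 34) mod 59 = 45
  34^5 mod 59 = (45 * 34) mod 59 = 55
Result: A = 55.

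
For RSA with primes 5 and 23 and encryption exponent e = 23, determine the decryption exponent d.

Step 1: n = 5 * 23 = 115.
Step 2: phi(n) = 4 * 22 = 88.
Step 3: Find d such that 23 * d = 1 (mod 88).
Step 4: d = 23^(-1) mod 88 = 23.
Verification: 23 * 23 = 529 = 6 * 88 + 1.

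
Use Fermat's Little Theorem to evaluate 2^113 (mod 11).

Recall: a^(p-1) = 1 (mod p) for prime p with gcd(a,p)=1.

Step 1: Since 11 is prime, by Fermat's Little Theorem: 2^10 = 1 (mod 11).
Step 2: Reduce exponent: 113 mod 10 = 3.
Step 3: So 2^113 = 2^3 (mod 11).
Step 4: 2^3 mod 11 = 8.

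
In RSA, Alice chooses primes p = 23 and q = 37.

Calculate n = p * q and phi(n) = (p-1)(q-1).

Step 1: n = p * q = 23 * 37 = 851.
Step 2: phi(n) = (p-1)(q-1) = 22 * 36 = 792.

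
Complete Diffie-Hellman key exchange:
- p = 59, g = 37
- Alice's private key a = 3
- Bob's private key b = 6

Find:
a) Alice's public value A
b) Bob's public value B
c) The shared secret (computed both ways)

Step 1: A = g^a mod p = 37^3 mod 59 = 31.
Step 2: B = g^b mod p = 37^6 mod 59 = 17.
Step 3: Alice computes s = B^a mod p = 17^3 mod 59 = 16.
Step 4: Bob computes s = A^b mod p = 31^6 mod 59 = 16.
Both sides agree: shared secret = 16.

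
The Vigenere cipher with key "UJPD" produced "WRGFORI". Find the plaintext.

Step 1: Extend key: UJPDUJP
Step 2: Decrypt each letter (c - k) mod 26:
  W(22) - U(20) = (22-20) mod 26 = 2 = C
  R(17) - J(9) = (17-9) mod 26 = 8 = I
  G(6) - P(15) = (6-15) mod 26 = 17 = R
  F(5) - D(3) = (5-3) mod 26 = 2 = C
  O(14) - U(20) = (14-20) mod 26 = 20 = U
  R(17) - J(9) = (17-9) mod 26 = 8 = I
  I(8) - P(15) = (8-15) mod 26 = 19 = T
Plaintext: CIRCUIT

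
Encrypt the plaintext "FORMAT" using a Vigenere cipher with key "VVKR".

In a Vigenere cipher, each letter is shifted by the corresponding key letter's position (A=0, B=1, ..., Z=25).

Step 1: Repeat key to match plaintext length:
  Plaintext: FORMAT
  Key:       VVKRVV
Step 2: Encrypt each letter:
  F(5) + V(21) = (5+21) mod 26 = 0 = A
  O(14) + V(21) = (14+21) mod 26 = 9 = J
  R(17) + K(10) = (17+10) mod 26 = 1 = B
  M(12) + R(17) = (12+17) mod 26 = 3 = D
  A(0) + V(21) = (0+21) mod 26 = 21 = V
  T(19) + V(21) = (19+21) mod 26 = 14 = O
Ciphertext: AJBDVO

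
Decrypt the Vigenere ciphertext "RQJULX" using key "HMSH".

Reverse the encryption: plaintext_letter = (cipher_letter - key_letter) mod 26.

Step 1: Extend key: HMSHHM
Step 2: Decrypt each letter (c - k) mod 26:
  R(17) - H(7) = (17-7) mod 26 = 10 = K
  Q(16) - M(12) = (16-12) mod 26 = 4 = E
  J(9) - S(18) = (9-18) mod 26 = 17 = R
  U(20) - H(7) = (20-7) mod 26 = 13 = N
  L(11) - H(7) = (11-7) mod 26 = 4 = E
  X(23) - M(12) = (23-12) mod 26 = 11 = L
Plaintext: KERNEL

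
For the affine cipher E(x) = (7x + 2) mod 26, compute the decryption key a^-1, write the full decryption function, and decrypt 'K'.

Step 1: Find a^-1, the modular inverse of 7 mod 26.
Step 2: We need 7 * a^-1 = 1 (mod 26).
Step 3: 7 * 15 = 105 = 4 * 26 + 1, so a^-1 = 15.
Step 4: D(y) = 15(y - 2) mod 26.
Step 5: Apply to 'K' (y = 10): D(10) = 15 * (10 - 2) mod 26 = 15 * 8 mod 26 = 16 -> 'Q'.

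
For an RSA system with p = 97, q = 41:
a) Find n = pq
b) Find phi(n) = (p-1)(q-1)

Step 1: n = p * q = 97 * 41 = 3977.
Step 2: phi(n) = (p-1)(q-1) = 96 * 40 = 3840.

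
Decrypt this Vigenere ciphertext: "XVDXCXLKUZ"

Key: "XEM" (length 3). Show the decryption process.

Step 1: Key 'XEM' has length 3. Extended key: XEMXEMXEMX
Step 2: Decrypt each position:
  X(23) - X(23) = 0 = A
  V(21) - E(4) = 17 = R
  D(3) - M(12) = 17 = R
  X(23) - X(23) = 0 = A
  C(2) - E(4) = 24 = Y
  X(23) - M(12) = 11 = L
  L(11) - X(23) = 14 = O
  K(10) - E(4) = 6 = G
  U(20) - M(12) = 8 = I
  Z(25) - X(23) = 2 = C
Plaintext: ARRAYLOGIC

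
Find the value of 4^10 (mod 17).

Step 1: Compute 4^10 mod 17 step by step, reducing modulo 17 at each step.
  4^1 mod 17 = 4
  4^2 mod 17 = (4 * 4) mod 17 = 16
  4^3 mod 17 = (16 * 4) mod 17 = 13
  4^4 mod 17 = (13 * 4) mod 17 = 1
  4^5 mod 17 = (1 * 4) mod 17 = 4
  4^6 mod 17 = (4 * 4) mod 17 = 16
  4^7 mod 17 = (16 * 4) mod 17 = 13
  4^8 mod 17 = (13 * 4) mod 17 = 1
  4^9 mod 17 = (1 * 4) mod 17 = 4
  4^10 mod 17 = (4 * 4) mod 17 = 16
Step 2: Result = 16.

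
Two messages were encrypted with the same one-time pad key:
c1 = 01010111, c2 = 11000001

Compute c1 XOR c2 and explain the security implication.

Step 1: c1 XOR c2 = (m1 XOR k) XOR (m2 XOR k).
Step 2: By XOR associativity/commutativity: = m1 XOR m2 XOR k XOR k = m1 XOR m2.
Step 3: 01010111 XOR 11000001 = 10010110 = 150.
Step 4: The key cancels out! An attacker learns m1 XOR m2 = 150, revealing the relationship between plaintexts.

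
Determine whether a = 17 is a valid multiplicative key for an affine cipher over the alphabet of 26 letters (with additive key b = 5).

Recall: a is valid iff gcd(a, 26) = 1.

Step 1: Compute gcd(17, 26).
Step 2: gcd(17, 26) = 1.
Since gcd = 1, 17 is coprime with 26, so it is a valid key.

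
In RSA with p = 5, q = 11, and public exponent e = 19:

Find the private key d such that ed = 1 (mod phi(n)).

Step 1: n = 5 * 11 = 55.
Step 2: phi(n) = 4 * 10 = 40.
Step 3: Find d such that 19 * d = 1 (mod 40).
Step 4: d = 19^(-1) mod 40 = 19.
Verification: 19 * 19 = 361 = 9 * 40 + 1.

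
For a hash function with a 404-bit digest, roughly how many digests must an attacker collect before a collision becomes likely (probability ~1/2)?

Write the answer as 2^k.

Step 1: The birthday paradox gives collision probability ~50% after sqrt(2^n) = 2^(n/2) hashes.
Step 2: For 404-bit output: 2^(404/2) = 2^202.
Step 3: Approximately 2^202 hash computations needed.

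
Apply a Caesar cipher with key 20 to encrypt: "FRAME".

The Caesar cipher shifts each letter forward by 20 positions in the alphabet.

Step 1: For each letter, shift forward by 20 positions (mod 26).
  F (position 5) -> position (5+20) mod 26 = 25 -> Z
  R (position 17) -> position (17+20) mod 26 = 11 -> L
  A (position 0) -> position (0+20) mod 26 = 20 -> U
  M (position 12) -> position (12+20) mod 26 = 6 -> G
  E (position 4) -> position (4+20) mod 26 = 24 -> Y
Result: ZLUGY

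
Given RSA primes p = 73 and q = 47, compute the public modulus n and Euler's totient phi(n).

Step 1: n = p * q = 73 * 47 = 3431.
Step 2: phi(n) = (p-1)(q-1) = 72 * 46 = 3312.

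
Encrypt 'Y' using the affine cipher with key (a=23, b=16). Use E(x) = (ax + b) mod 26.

Step 1: Convert 'Y' to number: x = 24.
Step 2: E(24) = (23 * 24 + 16) mod 26 = 568 mod 26 = 22.
Step 3: Convert 22 back to letter: W.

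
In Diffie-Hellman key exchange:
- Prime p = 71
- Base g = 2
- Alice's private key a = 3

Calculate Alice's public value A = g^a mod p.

Step 1: A = g^a mod p = 2^3 mod 71.
  2^1 mod 71 = 2
  2^2 mod 71 = (2 * 2) mod 71 = 4
  2^3 mod 71 = (4 * 2) mod 71 = 8
Result: A = 8.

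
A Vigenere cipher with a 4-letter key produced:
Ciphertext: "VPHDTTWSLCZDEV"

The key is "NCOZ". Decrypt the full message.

Step 1: Key 'NCOZ' has length 4. Extended key: NCOZNCOZNCOZNC
Step 2: Decrypt each position:
  V(21) - N(13) = 8 = I
  P(15) - C(2) = 13 = N
  H(7) - O(14) = 19 = T
  D(3) - Z(25) = 4 = E
  T(19) - N(13) = 6 = G
  T(19) - C(2) = 17 = R
  W(22) - O(14) = 8 = I
  S(18) - Z(25) = 19 = T
  L(11) - N(13) = 24 = Y
  C(2) - C(2) = 0 = A
  Z(25) - O(14) = 11 = L
  D(3) - Z(25) = 4 = E
  E(4) - N(13) = 17 = R
  V(21) - C(2) = 19 = T
Plaintext: INTEGRITYALERT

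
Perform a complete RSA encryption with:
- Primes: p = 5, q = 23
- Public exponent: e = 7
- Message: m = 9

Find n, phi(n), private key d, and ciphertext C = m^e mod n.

Step 1: n = 5 * 23 = 115.
Step 2: phi(n) = (5-1)(23-1) = 4 * 22 = 88.
Step 3: Find d = 7^(-1) mod 88 = 63.
  Verify: 7 * 63 = 441 = 1 (mod 88).
Step 4: C = 9^7 mod 115 = 4.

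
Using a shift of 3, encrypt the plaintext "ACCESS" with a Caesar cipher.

Step 1: For each letter, shift forward by 3 positions (mod 26).
  A (position 0) -> position (0+3) mod 26 = 3 -> D
  C (position 2) -> position (2+3) mod 26 = 5 -> F
  C (position 2) -> position (2+3) mod 26 = 5 -> F
  E (position 4) -> position (4+3) mod 26 = 7 -> H
  S (position 18) -> position (18+3) mod 26 = 21 -> V
  S (position 18) -> position (18+3) mod 26 = 21 -> V
Result: DFFHVV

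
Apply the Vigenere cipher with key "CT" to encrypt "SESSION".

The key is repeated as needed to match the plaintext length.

Step 1: Repeat key to match plaintext length:
  Plaintext: SESSION
  Key:       CTCTCTC
Step 2: Encrypt each letter:
  S(18) + C(2) = (18+2) mod 26 = 20 = U
  E(4) + T(19) = (4+19) mod 26 = 23 = X
  S(18) + C(2) = (18+2) mod 26 = 20 = U
  S(18) + T(19) = (18+19) mod 26 = 11 = L
  I(8) + C(2) = (8+2) mod 26 = 10 = K
  O(14) + T(19) = (14+19) mod 26 = 7 = H
  N(13) + C(2) = (13+2) mod 26 = 15 = P
Ciphertext: UXULKHP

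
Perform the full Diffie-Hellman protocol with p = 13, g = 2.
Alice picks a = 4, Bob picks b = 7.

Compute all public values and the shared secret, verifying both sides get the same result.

Step 1: A = g^a mod p = 2^4 mod 13 = 3.
Step 2: B = g^b mod p = 2^7 mod 13 = 11.
Step 3: Alice computes s = B^a mod p = 11^4 mod 13 = 3.
Step 4: Bob computes s = A^b mod p = 3^7 mod 13 = 3.
Both sides agree: shared secret = 3.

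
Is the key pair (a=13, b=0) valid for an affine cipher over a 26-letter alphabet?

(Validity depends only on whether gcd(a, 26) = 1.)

Step 1: Compute gcd(13, 26).
Step 2: gcd(13, 26) = 13.
Since gcd = 13 != 1, 13 shares a common factor with 26, so it cannot be used.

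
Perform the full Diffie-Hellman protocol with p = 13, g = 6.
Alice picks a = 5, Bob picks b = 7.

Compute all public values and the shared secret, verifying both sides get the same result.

Step 1: A = g^a mod p = 6^5 mod 13 = 2.
Step 2: B = g^b mod p = 6^7 mod 13 = 7.
Step 3: Alice computes s = B^a mod p = 7^5 mod 13 = 11.
Step 4: Bob computes s = A^b mod p = 2^7 mod 13 = 11.
Both sides agree: shared secret = 11.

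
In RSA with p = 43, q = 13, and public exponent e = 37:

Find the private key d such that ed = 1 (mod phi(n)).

Step 1: n = 43 * 13 = 559.
Step 2: phi(n) = 42 * 12 = 504.
Step 3: Find d such that 37 * d = 1 (mod 504).
Step 4: d = 37^(-1) mod 504 = 109.
Verification: 37 * 109 = 4033 = 8 * 504 + 1.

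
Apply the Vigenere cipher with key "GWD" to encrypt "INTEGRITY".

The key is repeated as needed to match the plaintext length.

Step 1: Repeat key to match plaintext length:
  Plaintext: INTEGRITY
  Key:       GWDGWDGWD
Step 2: Encrypt each letter:
  I(8) + G(6) = (8+6) mod 26 = 14 = O
  N(13) + W(22) = (13+22) mod 26 = 9 = J
  T(19) + D(3) = (19+3) mod 26 = 22 = W
  E(4) + G(6) = (4+6) mod 26 = 10 = K
  G(6) + W(22) = (6+22) mod 26 = 2 = C
  R(17) + D(3) = (17+3) mod 26 = 20 = U
  I(8) + G(6) = (8+6) mod 26 = 14 = O
  T(19) + W(22) = (19+22) mod 26 = 15 = P
  Y(24) + D(3) = (24+3) mod 26 = 1 = B
Ciphertext: OJWKCUOPB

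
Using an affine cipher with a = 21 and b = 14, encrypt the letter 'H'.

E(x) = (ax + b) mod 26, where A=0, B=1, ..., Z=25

Step 1: Convert 'H' to number: x = 7.
Step 2: E(7) = (21 * 7 + 14) mod 26 = 161 mod 26 = 5.
Step 3: Convert 5 back to letter: F.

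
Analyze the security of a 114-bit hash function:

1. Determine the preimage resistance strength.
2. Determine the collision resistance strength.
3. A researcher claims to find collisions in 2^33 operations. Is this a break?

Step 1: Preimage resistance requires brute-force of 2^114 operations.
Step 2: Collision resistance (birthday bound) = 2^(114/2) = 2^57.
Step 3: The claimed attack costs 2^33 operations.
Step 4: Since 2^33 < 2^57, the claimed attack beats the generic birthday bound, so collision resistance is broken.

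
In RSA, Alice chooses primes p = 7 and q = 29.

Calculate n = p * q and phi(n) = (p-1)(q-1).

Step 1: n = p * q = 7 * 29 = 203.
Step 2: phi(n) = (p-1)(q-1) = 6 * 28 = 168.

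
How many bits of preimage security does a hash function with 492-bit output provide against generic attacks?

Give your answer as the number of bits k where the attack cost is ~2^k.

Step 1: The hash has a 492-bit output.
Step 2: Preimage resistance means: given a digest h(x), it should be infeasible to find any input that hashes to it.
With a 492-bit output there are 2^492 possible digests, so a generic brute-force preimage search costs about 2^492 evaluations.
Step 3: Security level = 492 bits.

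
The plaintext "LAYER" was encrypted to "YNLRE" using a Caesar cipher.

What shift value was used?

Step 1: Compare first letters: L (position 11) -> Y (position 24).
Step 2: Shift = (24 - 11) mod 26 = 13.
The shift value is 13.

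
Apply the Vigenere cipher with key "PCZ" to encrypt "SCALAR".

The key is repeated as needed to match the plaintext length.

Step 1: Repeat key to match plaintext length:
  Plaintext: SCALAR
  Key:       PCZPCZ
Step 2: Encrypt each letter:
  S(18) + P(15) = (18+15) mod 26 = 7 = H
  C(2) + C(2) = (2+2) mod 26 = 4 = E
  A(0) + Z(25) = (0+25) mod 26 = 25 = Z
  L(11) + P(15) = (11+15) mod 26 = 0 = A
  A(0) + C(2) = (0+2) mod 26 = 2 = C
  R(17) + Z(25) = (17+25) mod 26 = 16 = Q
Ciphertext: HEZACQ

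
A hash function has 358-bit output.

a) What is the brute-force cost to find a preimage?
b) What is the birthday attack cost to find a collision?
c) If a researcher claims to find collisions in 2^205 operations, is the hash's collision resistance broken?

Step 1: Preimage resistance requires brute-force of 2^358 operations.
Step 2: Collision resistance (birthday bound) = 2^(358/2) = 2^179.
Step 3: The claimed attack costs 2^205 operations.
Step 4: Since 2^205 >= 2^179, the claimed attack is no faster than the generic birthday attack, so this does not break collision resistance.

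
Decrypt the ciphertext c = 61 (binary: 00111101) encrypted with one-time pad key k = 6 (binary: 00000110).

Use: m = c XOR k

Step 1: XOR ciphertext with key:
  Ciphertext: 00111101
  Key:        00000110
  XOR:        00111011
Step 2: Plaintext = 00111011 = 59 in decimal.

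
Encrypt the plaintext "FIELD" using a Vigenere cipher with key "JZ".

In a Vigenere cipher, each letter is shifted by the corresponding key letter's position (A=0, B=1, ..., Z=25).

Step 1: Repeat key to match plaintext length:
  Plaintext: FIELD
  Key:       JZJZJ
Step 2: Encrypt each letter:
  F(5) + J(9) = (5+9) mod 26 = 14 = O
  I(8) + Z(25) = (8+25) mod 26 = 7 = H
  E(4) + J(9) = (4+9) mod 26 = 13 = N
  L(11) + Z(25) = (11+25) mod 26 = 10 = K
  D(3) + J(9) = (3+9) mod 26 = 12 = M
Ciphertext: OHNKM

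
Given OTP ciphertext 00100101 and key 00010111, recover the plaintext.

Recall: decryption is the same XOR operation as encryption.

Step 1: XOR ciphertext with key:
  Ciphertext: 00100101
  Key:        00010111
  XOR:        00110010
Step 2: Plaintext = 00110010 = 50 in decimal.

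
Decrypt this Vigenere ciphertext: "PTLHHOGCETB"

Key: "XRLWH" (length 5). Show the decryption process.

Step 1: Key 'XRLWH' has length 5. Extended key: XRLWHXRLWHX
Step 2: Decrypt each position:
  P(15) - X(23) = 18 = S
  T(19) - R(17) = 2 = C
  L(11) - L(11) = 0 = A
  H(7) - W(22) = 11 = L
  H(7) - H(7) = 0 = A
  O(14) - X(23) = 17 = R
  G(6) - R(17) = 15 = P
  C(2) - L(11) = 17 = R
  E(4) - W(22) = 8 = I
  T(19) - H(7) = 12 = M
  B(1) - X(23) = 4 = E
Plaintext: SCALARPRIME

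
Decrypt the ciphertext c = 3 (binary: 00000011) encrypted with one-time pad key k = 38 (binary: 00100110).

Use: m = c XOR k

Step 1: XOR ciphertext with key:
  Ciphertext: 00000011
  Key:        00100110
  XOR:        00100101
Step 2: Plaintext = 00100101 = 37 in decimal.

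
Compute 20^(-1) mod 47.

Step 1: We need x such that 20 * x = 1 (mod 47).
Step 2: Using the extended Euclidean algorithm or trial:
  20 * 40 = 800 = 17 * 47 + 1.
Step 3: Since 800 mod 47 = 1, the inverse is x = 40.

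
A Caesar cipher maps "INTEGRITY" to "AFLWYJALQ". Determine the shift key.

Step 1: Compare first letters: I (position 8) -> A (position 0).
Step 2: Shift = (0 - 8) mod 26 = 18.
The shift value is 18.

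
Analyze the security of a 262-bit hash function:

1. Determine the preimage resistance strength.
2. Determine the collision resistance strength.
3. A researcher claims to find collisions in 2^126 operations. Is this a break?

Step 1: Preimage resistance requires brute-force of 2^262 operations.
Step 2: Collision resistance (birthday bound) = 2^(262/2) = 2^131.
Step 3: The claimed attack costs 2^126 operations.
Step 4: Since 2^126 < 2^131, the claimed attack beats the generic birthday bound, so collision resistance is broken.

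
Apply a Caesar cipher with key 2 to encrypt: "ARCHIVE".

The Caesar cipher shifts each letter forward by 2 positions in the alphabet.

Step 1: For each letter, shift forward by 2 positions (mod 26).
  A (position 0) -> position (0+2) mod 26 = 2 -> C
  R (position 17) -> position (17+2) mod 26 = 19 -> T
  C (position 2) -> position (2+2) mod 26 = 4 -> E
  H (position 7) -> position (7+2) mod 26 = 9 -> J
  I (position 8) -> position (8+2) mod 26 = 10 -> K
  V (position 21) -> position (21+2) mod 26 = 23 -> X
  E (position 4) -> position (4+2) mod 26 = 6 -> G
Result: CTEJKXG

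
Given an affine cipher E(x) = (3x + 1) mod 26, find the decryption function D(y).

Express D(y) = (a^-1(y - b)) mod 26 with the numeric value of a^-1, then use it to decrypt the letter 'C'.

Step 1: Find a^-1, the modular inverse of 3 mod 26.
Step 2: We need 3 * a^-1 = 1 (mod 26).
Step 3: 3 * 9 = 27 = 1 * 26 + 1, so a^-1 = 9.
Step 4: D(y) = 9(y - 1) mod 26.
Step 5: Apply to 'C' (y = 2): D(2) = 9 * (2 - 1) mod 26 = 9 * 1 mod 26 = 9 -> 'J'.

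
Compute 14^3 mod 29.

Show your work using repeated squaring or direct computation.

Step 1: Compute 14^3 mod 29 step by step, reducing modulo 29 at each step.
  14^1 mod 29 = 14
  14^2 mod 29 = (14 * 14) mod 29 = 22
  14^3 mod 29 = (22 * 14) mod 29 = 18
Step 2: Result = 18.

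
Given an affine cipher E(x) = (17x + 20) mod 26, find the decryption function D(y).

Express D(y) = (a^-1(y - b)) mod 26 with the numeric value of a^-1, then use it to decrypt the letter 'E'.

Step 1: Find a^-1, the modular inverse of 17 mod 26.
Step 2: We need 17 * a^-1 = 1 (mod 26).
Step 3: 17 * 23 = 391 = 15 * 26 + 1, so a^-1 = 23.
Step 4: D(y) = 23(y - 20) mod 26.
Step 5: Apply to 'E' (y = 4): D(4) = 23 * (4 - 20) mod 26 = 23 * -16 mod 26 = 22 -> 'W'.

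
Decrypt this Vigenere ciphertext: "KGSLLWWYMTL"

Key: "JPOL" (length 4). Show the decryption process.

Step 1: Key 'JPOL' has length 4. Extended key: JPOLJPOLJPO
Step 2: Decrypt each position:
  K(10) - J(9) = 1 = B
  G(6) - P(15) = 17 = R
  S(18) - O(14) = 4 = E
  L(11) - L(11) = 0 = A
  L(11) - J(9) = 2 = C
  W(22) - P(15) = 7 = H
  W(22) - O(14) = 8 = I
  Y(24) - L(11) = 13 = N
  M(12) - J(9) = 3 = D
  T(19) - P(15) = 4 = E
  L(11) - O(14) = 23 = X
Plaintext: BREACHINDEX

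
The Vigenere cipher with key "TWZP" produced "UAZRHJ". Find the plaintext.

Step 1: Extend key: TWZPTW
Step 2: Decrypt each letter (c - k) mod 26:
  U(20) - T(19) = (20-19) mod 26 = 1 = B
  A(0) - W(22) = (0-22) mod 26 = 4 = E
  Z(25) - Z(25) = (25-25) mod 26 = 0 = A
  R(17) - P(15) = (17-15) mod 26 = 2 = C
  H(7) - T(19) = (7-19) mod 26 = 14 = O
  J(9) - W(22) = (9-22) mod 26 = 13 = N
Plaintext: BEACON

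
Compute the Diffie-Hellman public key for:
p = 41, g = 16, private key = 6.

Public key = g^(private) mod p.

Step 1: A = g^a mod p = 16^6 mod 41.
  16^1 mod 41 = 16
  16^2 mod 41 = (16 * 16) mod 41 = 10
  16^3 mod 41 = (10 * 16) mod 41 = 37
  16^4 mod 41 = (37 * 16) mod 41 = 18
  16^5 mod 41 = (18 * 16) mod 41 = 1
  16^6 mod 41 = (1 * 16) mod 41 = 16
Result: A = 16.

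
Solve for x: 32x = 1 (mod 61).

Step 1: We need x such that 32 * x = 1 (mod 61).
Step 2: Using the extended Euclidean algorithm or trial:
  32 * 21 = 672 = 11 * 61 + 1.
Step 3: Since 672 mod 61 = 1, the inverse is x = 21.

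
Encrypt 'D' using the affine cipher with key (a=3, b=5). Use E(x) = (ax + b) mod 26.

Step 1: Convert 'D' to number: x = 3.
Step 2: E(3) = (3 * 3 + 5) mod 26 = 14 mod 26 = 14.
Step 3: Convert 14 back to letter: O.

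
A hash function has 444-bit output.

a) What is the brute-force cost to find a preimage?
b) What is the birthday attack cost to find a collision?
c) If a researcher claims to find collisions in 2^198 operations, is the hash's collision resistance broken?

Step 1: Preimage resistance requires brute-force of 2^444 operations.
Step 2: Collision resistance (birthday bound) = 2^(444/2) = 2^222.
Step 3: The claimed attack costs 2^198 operations.
Step 4: Since 2^198 < 2^222, the claimed attack beats the generic birthday bound, so collision resistance is broken.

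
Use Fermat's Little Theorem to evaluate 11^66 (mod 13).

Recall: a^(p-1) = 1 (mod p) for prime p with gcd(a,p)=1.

Step 1: Since 13 is prime, by Fermat's Little Theorem: 11^12 = 1 (mod 13).
Step 2: Reduce exponent: 66 mod 12 = 6.
Step 3: So 11^66 = 11^6 (mod 13).
Step 4: 11^6 mod 13 = 12.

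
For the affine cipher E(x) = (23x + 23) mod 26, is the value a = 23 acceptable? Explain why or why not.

Step 1: Compute gcd(23, 26).
Step 2: gcd(23, 26) = 1.
Since gcd = 1, 23 is coprime with 26, so it is a valid key.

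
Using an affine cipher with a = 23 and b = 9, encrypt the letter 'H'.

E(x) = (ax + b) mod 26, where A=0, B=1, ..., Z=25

Step 1: Convert 'H' to number: x = 7.
Step 2: E(7) = (23 * 7 + 9) mod 26 = 170 mod 26 = 14.
Step 3: Convert 14 back to letter: O.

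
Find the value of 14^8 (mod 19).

Step 1: Compute 14^8 mod 19 step by step, reducing modulo 19 at each step.
  14^1 mod 19 = 14
  14^2 mod 19 = (14 * 14) mod 19 = 6
  14^3 mod 19 = (6 * 14) mod 19 = 8
  14^4 mod 19 = (8 * 14) mod 19 = 17
  14^5 mod 19 = (17 * 14) mod 19 = 10
  14^6 mod 19 = (10 * 14) mod 19 = 7
  14^7 mod 19 = (7 * 14) mod 19 = 3
  14^8 mod 19 = (3 * 14) mod 19 = 4
Step 2: Result = 4.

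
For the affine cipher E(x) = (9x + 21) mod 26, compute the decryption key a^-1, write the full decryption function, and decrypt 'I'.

Step 1: Find a^-1, the modular inverse of 9 mod 26.
Step 2: We need 9 * a^-1 = 1 (mod 26).
Step 3: 9 * 3 = 27 = 1 * 26 + 1, so a^-1 = 3.
Step 4: D(y) = 3(y - 21) mod 26.
Step 5: Apply to 'I' (y = 8): D(8) = 3 * (8 - 21) mod 26 = 3 * -13 mod 26 = 13 -> 'N'.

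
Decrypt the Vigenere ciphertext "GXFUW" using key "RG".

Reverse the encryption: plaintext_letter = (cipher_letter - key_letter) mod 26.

Step 1: Extend key: RGRGR
Step 2: Decrypt each letter (c - k) mod 26:
  G(6) - R(17) = (6-17) mod 26 = 15 = P
  X(23) - G(6) = (23-6) mod 26 = 17 = R
  F(5) - R(17) = (5-17) mod 26 = 14 = O
  U(20) - G(6) = (20-6) mod 26 = 14 = O
  W(22) - R(17) = (22-17) mod 26 = 5 = F
Plaintext: PROOF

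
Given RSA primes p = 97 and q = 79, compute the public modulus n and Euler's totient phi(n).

Step 1: n = p * q = 97 * 79 = 7663.
Step 2: phi(n) = (p-1)(q-1) = 96 * 78 = 7488.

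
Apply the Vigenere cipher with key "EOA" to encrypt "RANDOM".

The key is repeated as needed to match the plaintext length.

Step 1: Repeat key to match plaintext length:
  Plaintext: RANDOM
  Key:       EOAEOA
Step 2: Encrypt each letter:
  R(17) + E(4) = (17+4) mod 26 = 21 = V
  A(0) + O(14) = (0+14) mod 26 = 14 = O
  N(13) + A(0) = (13+0) mod 26 = 13 = N
  D(3) + E(4) = (3+4) mod 26 = 7 = H
  O(14) + O(14) = (14+14) mod 26 = 2 = C
  M(12) + A(0) = (12+0) mod 26 = 12 = M
Ciphertext: VONHCM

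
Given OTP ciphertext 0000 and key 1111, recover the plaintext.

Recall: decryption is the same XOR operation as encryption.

Step 1: XOR ciphertext with key:
  Ciphertext: 0000
  Key:        1111
  XOR:        1111
Step 2: Plaintext = 1111 = 15 in decimal.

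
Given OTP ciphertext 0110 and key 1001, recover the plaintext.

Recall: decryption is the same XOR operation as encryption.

Step 1: XOR ciphertext with key:
  Ciphertext: 0110
  Key:        1001
  XOR:        1111
Step 2: Plaintext = 1111 = 15 in decimal.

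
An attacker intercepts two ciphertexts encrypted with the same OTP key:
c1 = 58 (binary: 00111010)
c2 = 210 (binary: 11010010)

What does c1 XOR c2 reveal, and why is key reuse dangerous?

Step 1: c1 XOR c2 = (m1 XOR k) XOR (m2 XOR k).
Step 2: By XOR associativity/commutativity: = m1 XOR m2 XOR k XOR k = m1 XOR m2.
Step 3: 00111010 XOR 11010010 = 11101000 = 232.
Step 4: The key cancels out! An attacker learns m1 XOR m2 = 232, revealing the relationship between plaintexts.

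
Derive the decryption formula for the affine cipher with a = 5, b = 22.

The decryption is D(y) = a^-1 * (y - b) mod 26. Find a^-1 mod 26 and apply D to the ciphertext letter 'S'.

Step 1: Find a^-1, the modular inverse of 5 mod 26.
Step 2: We need 5 * a^-1 = 1 (mod 26).
Step 3: 5 * 21 = 105 = 4 * 26 + 1, so a^-1 = 21.
Step 4: D(y) = 21(y - 22) mod 26.
Step 5: Apply to 'S' (y = 18): D(18) = 21 * (18 - 22) mod 26 = 21 * -4 mod 26 = 20 -> 'U'.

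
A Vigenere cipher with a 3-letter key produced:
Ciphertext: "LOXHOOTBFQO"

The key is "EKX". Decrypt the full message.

Step 1: Key 'EKX' has length 3. Extended key: EKXEKXEKXEK
Step 2: Decrypt each position:
  L(11) - E(4) = 7 = H
  O(14) - K(10) = 4 = E
  X(23) - X(23) = 0 = A
  H(7) - E(4) = 3 = D
  O(14) - K(10) = 4 = E
  O(14) - X(23) = 17 = R
  T(19) - E(4) = 15 = P
  B(1) - K(10) = 17 = R
  F(5) - X(23) = 8 = I
  Q(16) - E(4) = 12 = M
  O(14) - K(10) = 4 = E
Plaintext: HEADERPRIME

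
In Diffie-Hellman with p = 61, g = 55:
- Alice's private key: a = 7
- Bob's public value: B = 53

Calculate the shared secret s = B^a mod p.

Step 1: s = B^a mod p = 53^7 mod 61.
  53^1 mod 61 = 53
  53^2 mod 61 = (53 * 53) mod 61 = 3
  53^3 mod 61 = (3 * 53) mod 61 = 37
  53^4 mod 61 = (37 * 53) mod 61 = 9
  53^5 mod 61 = (9 * 53) mod 61 = 50
  53^6 mod 61 = (50 * 53) mod 61 = 27
  53^7 mod 61 = (27 * 53) mod 61 = 28
Result: shared secret = 28.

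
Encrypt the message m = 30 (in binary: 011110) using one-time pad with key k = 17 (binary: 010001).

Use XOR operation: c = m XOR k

Step 1: Write out the XOR operation bit by bit:
  Message: 011110
  Key:     010001
  XOR:     001111
Step 2: Convert to decimal: 001111 = 15.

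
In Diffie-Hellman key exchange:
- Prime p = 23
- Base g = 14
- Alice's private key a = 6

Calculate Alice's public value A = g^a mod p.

Step 1: A = g^a mod p = 14^6 mod 23.
  14^1 mod 23 = 14
  14^2 mod 23 = (14 * 14) mod 23 = 12
  14^3 mod 23 = (12 * 14) mod 23 = 7
  14^4 mod 23 = (7 * 14) mod 23 = 6
  14^5 mod 23 = (6 * 14) mod 23 = 15
  14^6 mod 23 = (15 * 14) mod 23 = 3
Result: A = 3.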